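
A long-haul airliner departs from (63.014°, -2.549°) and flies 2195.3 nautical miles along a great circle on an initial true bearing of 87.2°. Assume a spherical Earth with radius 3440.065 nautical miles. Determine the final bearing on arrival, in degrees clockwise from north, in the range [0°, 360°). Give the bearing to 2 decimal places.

The arc subtends δ = 2195.3/3440.065 = 0.638157 rad at the centre.
Start latitude φ₁ = 1.099802 rad; initial bearing θ = 1.521927 rad.
Applying the spherical law of cosines for sides, sin φ₂ = sin φ₁ cos δ + cos φ₁ sin δ cos θ = 0.728946, so φ₂ = 46.798°.
For the longitude increment, Δλ = atan2( sin θ sin δ cos φ₁, cos δ − sin φ₁ sin φ₂ ) = atan2(0.269997, 0.153618) = 60.362°.
λ₂ = -2.549° + 60.362° = 57.813°.
The forward bearing on arrival equals the back-azimuth from the destination plus 180°.
Back-azimuth from P₂ (46.80°, 57.81°) to P₁ (63.01°, -2.55°), with Δλ' = λ₁ − λ₂ = -60.36°: atan2( sin Δλ' cos φ₁ , cos φ₂ sin φ₁ − sin φ₂ cos φ₁ cos Δλ' ) = 318.54°.
Final bearing = (318.54° + 180°) mod 360° = 138.54°.

final bearing 138.54°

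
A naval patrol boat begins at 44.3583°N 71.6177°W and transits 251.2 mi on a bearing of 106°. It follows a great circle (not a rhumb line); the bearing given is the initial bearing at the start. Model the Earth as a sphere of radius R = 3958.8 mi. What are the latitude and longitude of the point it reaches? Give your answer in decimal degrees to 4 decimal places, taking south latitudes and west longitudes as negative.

latitude 43.2544°, longitude -66.8169°

Central angle δ = d/R = 0.063454 rad.
With φ₁ = 44.3583° = 0.774198 rad and θ = 106° = 1.850049 rad:
Destination latitude: φ₂ = arcsin( sin φ₁ cos δ + cos φ₁ sin δ cos θ ) = arcsin(0.685239) = 43.2544°.
For the longitude increment, Δλ = atan2( sin θ sin δ cos φ₁, cos δ − sin φ₁ sin φ₂ ) = atan2(0.043581, 0.518907) = 4.8008°.
λ₂ = λ₁ + Δλ = -66.8169°.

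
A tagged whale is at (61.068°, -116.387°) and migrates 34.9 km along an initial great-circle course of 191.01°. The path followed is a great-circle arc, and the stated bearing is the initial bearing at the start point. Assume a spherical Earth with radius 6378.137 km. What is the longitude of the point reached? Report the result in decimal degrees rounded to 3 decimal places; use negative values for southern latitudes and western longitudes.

Angular distance δ = d/R = 34.9 / 6378.137 = 0.005472 rad.
Converting: φ₁ = 1.065838 rad, θ = 3.333753 rad.
Destination latitude: φ₂ = arcsin( sin φ₁ cos δ + cos φ₁ sin δ cos θ ) = arcsin(0.872583) = 60.760°.
Δλ = atan2( sin θ sin δ cos φ₁ , cos δ − sin φ₁ sin φ₂ ) = atan2(-0.000506, 0.236305) = -0.002139 rad = -0.123°.
Hence λ₂ = -116.387° + -0.123° = -116.510°.

longitude -116.510°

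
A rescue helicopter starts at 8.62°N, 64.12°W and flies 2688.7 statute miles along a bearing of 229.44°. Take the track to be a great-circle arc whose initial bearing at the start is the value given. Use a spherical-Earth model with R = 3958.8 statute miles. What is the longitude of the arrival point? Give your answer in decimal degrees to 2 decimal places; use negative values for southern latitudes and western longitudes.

longitude -94.00°

δ = 2688.7/3958.8 = 0.679170 rad (38.9136°).
Converting: φ₁ = 0.150447 rad, θ = 4.004483 rad.
Destination latitude: φ₂ = arcsin( sin φ₁ cos δ + cos φ₁ sin δ cos θ ) = arcsin(-0.287214) = -16.69°.
Δλ = atan2( sin θ sin δ cos φ₁ , cos δ − sin φ₁ sin φ₂ ) = atan2(-0.471829, 0.821142) = -0.521535 rad = -29.88°.
λ₂ = λ₁ + Δλ = -94.00°.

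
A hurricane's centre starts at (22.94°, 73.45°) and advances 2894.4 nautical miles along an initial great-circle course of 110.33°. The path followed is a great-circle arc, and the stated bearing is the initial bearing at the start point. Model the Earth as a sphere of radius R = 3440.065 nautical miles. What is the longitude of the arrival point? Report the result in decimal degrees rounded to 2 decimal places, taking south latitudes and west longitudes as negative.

longitude 117.82°

Angular distance δ = d/R = 2894.4 / 3440.065 = 0.841379 rad.
Converting: φ₁ = 0.400379 rad, θ = 1.925622 rad.
sin φ₂ = sin φ₁ cos δ + cos φ₁ sin δ cos θ = (0.389767)(0.666435) + (0.920914)(0.745563)(-0.347427) = 0.021211
φ₂ = asin(0.021211) = 0.021213 rad = 1.22°.
Δλ = atan2( sin θ sin δ cos φ₁ , cos δ − sin φ₁ sin φ₂ ) = atan2(0.643829, 0.658167) = 0.774386 rad = 44.37°.
λ₂ = 73.45° + 44.37° = 117.82°.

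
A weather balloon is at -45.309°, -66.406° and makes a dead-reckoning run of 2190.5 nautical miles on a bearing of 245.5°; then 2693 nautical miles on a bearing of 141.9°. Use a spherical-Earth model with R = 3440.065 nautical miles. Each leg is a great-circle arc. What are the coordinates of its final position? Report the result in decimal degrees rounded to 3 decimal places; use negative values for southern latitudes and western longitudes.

latitude -63.946°, longitude -38.383°

Apply the spherical direct solution leg by leg, carrying full precision between legs.
Leg 1: from (-45.309°, -66.406°), δ = 2190.5/3440.065 = 0.636761 rad, θ = 245.5° → φ = -48.159°, λ = -120.610°.
Leg 2: from (-48.159°, -120.610°), δ = 2693/3440.065 = 0.782834 rad, θ = 141.9° → φ = -63.946°, λ = -38.383°.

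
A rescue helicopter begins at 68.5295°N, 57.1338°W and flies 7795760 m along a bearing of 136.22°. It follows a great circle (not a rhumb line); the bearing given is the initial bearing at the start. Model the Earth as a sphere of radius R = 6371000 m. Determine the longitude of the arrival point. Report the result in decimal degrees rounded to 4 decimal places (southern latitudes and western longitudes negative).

Central angle δ = d/R = 1.223632 rad.
With φ₁ = 68.5295° = 1.196065 rad and θ = 136.22° = 2.377488 rad:
Applying the spherical law of cosines for sides, sin φ₂ = sin φ₁ cos δ + cos φ₁ sin δ cos θ = 0.068120, so φ₂ = 3.9060°.
Δλ = atan2( sin θ sin δ cos φ₁ , cos δ − sin φ₁ sin φ₂ ) = atan2(0.238139, 0.276840) = 0.710389 rad = 40.7023°.
λ₂ = λ₁ + Δλ = -16.4315°.

longitude -16.4315°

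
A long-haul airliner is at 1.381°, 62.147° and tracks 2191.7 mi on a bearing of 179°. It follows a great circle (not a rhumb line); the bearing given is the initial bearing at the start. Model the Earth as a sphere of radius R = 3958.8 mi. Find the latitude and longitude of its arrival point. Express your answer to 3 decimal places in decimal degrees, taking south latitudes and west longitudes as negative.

The arc subtends δ = 2191.7/3958.8 = 0.553627 rad at the centre.
Start latitude φ₁ = 0.024103 rad; initial bearing θ = 3.124139 rad.
Destination latitude: φ₂ = arcsin( sin φ₁ cos δ + cos φ₁ sin δ cos θ ) = arcsin(-0.505043) = -30.334°.
Then Δλ = atan2(0.009173, 0.862795) = 0.010632 rad, from sin θ sin δ cos φ₁ over cos δ − sin φ₁ sin φ₂.
Hence λ₂ = 62.147° + 0.609° = 62.756°.

latitude -30.334°, longitude 62.756°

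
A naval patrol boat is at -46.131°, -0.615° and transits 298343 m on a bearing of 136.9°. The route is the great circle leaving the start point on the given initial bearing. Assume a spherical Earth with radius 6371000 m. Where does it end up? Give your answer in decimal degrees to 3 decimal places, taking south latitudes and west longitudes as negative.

δ = 298343/6371000 = 0.046828 rad (2.6831°).
Start latitude φ₁ = -0.805138 rad; initial bearing θ = 2.389356 rad.
Destination latitude: φ₂ = arcsin( sin φ₁ cos δ + cos φ₁ sin δ cos θ ) = arcsin(-0.743823) = -48.058°.
Δλ = atan2( sin θ sin δ cos φ₁ , cos δ − sin φ₁ sin φ₂ ) = atan2(0.022166, 0.462662) = 0.047873 rad = 2.743°.
Hence λ₂ = -0.615° + 2.743° = 2.128°.

latitude -48.058°, longitude 2.128°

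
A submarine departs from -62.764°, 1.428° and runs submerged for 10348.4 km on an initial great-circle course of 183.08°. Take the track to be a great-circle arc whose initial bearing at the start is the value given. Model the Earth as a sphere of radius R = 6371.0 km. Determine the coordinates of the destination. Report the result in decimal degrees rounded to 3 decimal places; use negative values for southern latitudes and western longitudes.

latitude -24.129°, longitude -175.202°

δ = 10348.4/6371 = 1.624298 rad (93.0654°).
With φ₁ = -62.764° = -1.095438 rad and θ = 183.08° = 3.195349 rad:
sin φ₂ = sin φ₁ cos δ + cos φ₁ sin δ cos θ = (-0.889129)(-0.053476) + (0.457657)(0.998569)(-0.998555) = -0.408795
φ₂ = asin(-0.408795) = -0.421133 rad = -24.129°.
Δλ = atan2( sin θ sin δ cos φ₁ , cos δ − sin φ₁ sin φ₂ ) = atan2(-0.024555, -0.416947) = -3.082769 rad = -176.630°.
Hence λ₂ = 1.428° + -176.630° = -175.202°.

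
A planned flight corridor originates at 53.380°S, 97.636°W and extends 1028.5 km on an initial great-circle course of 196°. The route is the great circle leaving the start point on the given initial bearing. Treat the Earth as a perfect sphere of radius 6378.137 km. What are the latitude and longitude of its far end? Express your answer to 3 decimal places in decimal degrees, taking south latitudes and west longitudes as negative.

The arc subtends δ = 1028.5/6378.137 = 0.161254 rad at the centre.
With φ₁ = -53.380° = -0.931657 rad and θ = 196° = 3.420845 rad:
Applying the spherical law of cosines for sides, sin φ₂ = sin φ₁ cos δ + cos φ₁ sin δ cos θ = -0.884259, so φ₂ = -62.161°.
Then Δλ = atan2(-0.026398, 0.277312) = -0.094908 rad, from sin θ sin δ cos φ₁ over cos δ − sin φ₁ sin φ₂.
Hence λ₂ = -97.636° + -5.438° = -103.074°.

latitude -62.161°, longitude -103.074°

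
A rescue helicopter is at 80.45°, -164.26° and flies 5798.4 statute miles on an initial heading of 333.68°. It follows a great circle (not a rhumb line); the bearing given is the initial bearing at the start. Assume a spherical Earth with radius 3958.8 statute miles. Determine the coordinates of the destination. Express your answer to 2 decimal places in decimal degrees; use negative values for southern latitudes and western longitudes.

latitude 14.61°, longitude 42.85°

Central angle δ = d/R = 1.464686 rad.
Start latitude φ₁ = 1.404117 rad; initial bearing θ = 5.823815 rad.
Destination latitude: φ₂ = arcsin( sin φ₁ cos δ + cos φ₁ sin δ cos θ ) = arcsin(0.252316) = 14.61°.
Δλ = atan2( sin θ sin δ cos φ₁ , cos δ − sin φ₁ sin φ₂ ) = atan2(-0.073147, -0.142908) = -2.668510 rad = -152.89°.
λ₂ = -164.26° + -152.89° = -317.15°, normalized to (−180°, 180°] → 42.85°.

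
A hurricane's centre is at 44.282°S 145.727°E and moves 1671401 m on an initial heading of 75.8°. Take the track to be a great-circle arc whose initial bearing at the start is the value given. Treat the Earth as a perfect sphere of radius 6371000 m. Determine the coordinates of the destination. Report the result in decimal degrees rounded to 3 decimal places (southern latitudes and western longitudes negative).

latitude -38.958°, longitude 164.591°

δ = 1671401/6371000 = 0.262345 rad (15.0313°).
Start latitude φ₁ = -0.772867 rad; initial bearing θ = 1.322960 rad.
Destination latitude: φ₂ = arcsin( sin φ₁ cos δ + cos φ₁ sin δ cos θ ) = arcsin(-0.628755) = -38.958°.
For the longitude increment, Δλ = atan2( sin θ sin δ cos φ₁, cos δ − sin φ₁ sin φ₂ ) = atan2(0.179996, 0.526793) = 18.864°.
Hence λ₂ = 145.727° + 18.864° = 164.591°.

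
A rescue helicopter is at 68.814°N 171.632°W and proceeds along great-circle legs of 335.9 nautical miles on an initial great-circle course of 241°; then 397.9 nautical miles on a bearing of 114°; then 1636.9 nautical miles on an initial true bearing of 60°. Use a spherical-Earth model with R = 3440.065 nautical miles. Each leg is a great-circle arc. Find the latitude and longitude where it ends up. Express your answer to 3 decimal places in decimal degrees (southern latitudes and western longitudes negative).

Apply the spherical direct solution leg by leg, carrying full precision between legs.
Leg 1: from (68.814°, -171.632°), δ = 335.9/3440.065 = 0.097644 rad, θ = 241° → φ = 65.629°, λ = 176.443°.
Leg 2: from (65.629°, 176.443°), δ = 397.9/3440.065 = 0.115666 rad, θ = 114° → φ = 62.305°, λ = -170.445°.
Leg 3: from (62.305°, -170.445°), δ = 1636.9/3440.065 = 0.475834 rad, θ = 60° → φ = 63.319°, λ = -108.378°.

latitude 63.319°, longitude -108.378°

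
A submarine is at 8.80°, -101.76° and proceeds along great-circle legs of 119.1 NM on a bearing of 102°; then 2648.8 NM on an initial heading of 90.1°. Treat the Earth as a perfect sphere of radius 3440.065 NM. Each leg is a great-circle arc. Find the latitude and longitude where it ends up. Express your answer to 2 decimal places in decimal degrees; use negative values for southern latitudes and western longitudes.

latitude 5.94°, longitude -55.38°

Apply the spherical direct solution leg by leg, carrying full precision between legs.
Leg 1: from (8.80°, -101.76°), δ = 119.1/3440.065 = 0.034621 rad, θ = 102° → φ = 8.38°, λ = -99.80°.
Leg 2: from (8.38°, -99.80°), δ = 2648.8/3440.065 = 0.769985 rad, θ = 90.1° → φ = 5.94°, λ = -55.38°.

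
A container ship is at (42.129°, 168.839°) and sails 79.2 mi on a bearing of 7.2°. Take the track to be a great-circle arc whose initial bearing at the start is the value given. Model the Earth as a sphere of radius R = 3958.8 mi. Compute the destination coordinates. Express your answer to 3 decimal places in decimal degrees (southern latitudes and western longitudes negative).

δ = 79.2/3958.8 = 0.020006 rad (1.1463°).
Start latitude φ₁ = 0.735290 rad; initial bearing θ = 0.125664 rad.
Applying the spherical law of cosines for sides, sin φ₂ = sin φ₁ cos δ + cos φ₁ sin δ cos θ = 0.685387, so φ₂ = 43.266°.
For the longitude increment, Δλ = atan2( sin θ sin δ cos φ₁, cos δ − sin φ₁ sin φ₂ ) = atan2(0.001859, 0.540041) = 0.197°.
λ₂ = λ₁ + Δλ = 169.036°.

latitude 43.266°, longitude 169.036°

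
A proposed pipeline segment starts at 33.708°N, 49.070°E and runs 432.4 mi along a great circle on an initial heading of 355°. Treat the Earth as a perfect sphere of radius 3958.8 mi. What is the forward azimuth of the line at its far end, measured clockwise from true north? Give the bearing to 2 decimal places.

final bearing 354.57°

δ = 432.4/3958.8 = 0.109225 rad (6.2581°).
With φ₁ = 33.708° = 0.588316 rad and θ = 355° = 6.195919 rad:
Applying the spherical law of cosines for sides, sin φ₂ = sin φ₁ cos δ + cos φ₁ sin δ cos θ = 0.641990, so φ₂ = 39.940°.
Δλ = atan2( sin θ sin δ cos φ₁ , cos δ − sin φ₁ sin φ₂ ) = atan2(-0.007903, 0.637762) = -0.012392 rad = -0.710°.
Hence λ₂ = 49.070° + -0.710° = 48.360°.
The forward bearing on arrival equals the back-azimuth from the destination plus 180°.
Back-azimuth from P₂ (39.94°, 48.36°) to P₁ (33.71°, 49.07°), with Δλ' = λ₁ − λ₂ = 0.71°: atan2( sin Δλ' cos φ₁ , cos φ₂ sin φ₁ − sin φ₂ cos φ₁ cos Δλ' ) = 174.57°.
Final bearing = (174.57° + 180°) mod 360° = 354.57°.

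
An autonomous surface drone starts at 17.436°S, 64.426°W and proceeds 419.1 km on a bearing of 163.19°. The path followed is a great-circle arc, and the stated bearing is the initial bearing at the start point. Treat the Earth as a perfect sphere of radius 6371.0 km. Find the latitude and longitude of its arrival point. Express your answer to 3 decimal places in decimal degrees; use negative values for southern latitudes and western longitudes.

latitude -21.040°, longitude -63.259°

Angular distance δ = d/R = 419.1 / 6371 = 0.065782 rad.
With φ₁ = -17.436° = -0.304316 rad and θ = 163.19° = 2.848203 rad:
Destination latitude: φ₂ = arcsin( sin φ₁ cos δ + cos φ₁ sin δ cos θ ) = arcsin(-0.359027) = -21.040°.
Δλ = atan2( sin θ sin δ cos φ₁ , cos δ − sin φ₁ sin φ₂ ) = atan2(0.018137, 0.890258) = 0.020370 rad = 1.167°.
Hence λ₂ = -64.426° + 1.167° = -63.259°.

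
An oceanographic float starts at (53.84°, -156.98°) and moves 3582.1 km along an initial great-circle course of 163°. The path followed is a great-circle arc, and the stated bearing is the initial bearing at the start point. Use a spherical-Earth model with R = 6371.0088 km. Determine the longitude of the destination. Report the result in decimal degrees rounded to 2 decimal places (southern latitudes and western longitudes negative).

longitude -147.27°

Angular distance δ = d/R = 3582.1 / 6371.0088 = 0.562250 rad.
Start latitude φ₁ = 0.939685 rad; initial bearing θ = 2.844887 rad.
sin φ₂ = sin φ₁ cos δ + cos φ₁ sin δ cos θ = (0.807372)(0.846058) + (0.590042)(0.533091)(-0.956305) = 0.382282
φ₂ = asin(0.382282) = 0.392264 rad = 22.48°.
For the longitude increment, Δλ = atan2( sin θ sin δ cos φ₁, cos δ − sin φ₁ sin φ₂ ) = atan2(0.091964, 0.537414) = 9.71°.
Hence λ₂ = -156.98° + 9.71° = -147.27°.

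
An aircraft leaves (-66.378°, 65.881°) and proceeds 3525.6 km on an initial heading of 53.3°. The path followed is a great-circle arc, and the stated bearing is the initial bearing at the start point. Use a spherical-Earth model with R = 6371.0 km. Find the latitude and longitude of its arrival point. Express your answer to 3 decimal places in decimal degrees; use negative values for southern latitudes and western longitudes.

latitude -40.814°, longitude 99.714°

Angular distance δ = d/R = 3525.6 / 6371 = 0.553383 rad.
Converting: φ₁ = -1.158515 rad, θ = 0.930260 rad.
Destination latitude: φ₂ = arcsin( sin φ₁ cos δ + cos φ₁ sin δ cos θ ) = arcsin(-0.653609) = -40.814°.
Then Δλ = atan2(0.168850, 0.251909) = 0.590502 rad, from sin θ sin δ cos φ₁ over cos δ − sin φ₁ sin φ₂.
λ₂ = λ₁ + Δλ = 99.714°.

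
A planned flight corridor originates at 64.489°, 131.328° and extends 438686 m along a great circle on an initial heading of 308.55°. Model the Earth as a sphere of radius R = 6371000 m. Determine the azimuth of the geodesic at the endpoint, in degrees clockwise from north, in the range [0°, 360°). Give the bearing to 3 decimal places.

final bearing 301.409°

The arc subtends δ = 438686/6371000 = 0.068857 rad at the centre.
With φ₁ = 64.489° = 1.125545 rad and θ = 308.55° = 5.385213 rad:
Applying the spherical law of cosines for sides, sin φ₂ = sin φ₁ cos δ + cos φ₁ sin δ cos θ = 0.918831, so φ₂ = 66.756°.
Δλ = atan2( sin θ sin δ cos φ₁ , cos δ − sin φ₁ sin φ₂ ) = atan2(-0.023174, 0.168383) = -0.136768 rad = -7.836°.
Hence λ₂ = 131.328° + -7.836° = 123.492°.
The forward bearing on arrival equals the back-azimuth from the destination plus 180°.
Back-azimuth from P₂ (66.756°, 123.492°) to P₁ (64.489°, 131.328°), with Δλ' = λ₁ − λ₂ = 7.836°: atan2( sin Δλ' cos φ₁ , cos φ₂ sin φ₁ − sin φ₂ cos φ₁ cos Δλ' ) = 121.409°.
Final bearing = (121.409° + 180°) mod 360° = 301.409°.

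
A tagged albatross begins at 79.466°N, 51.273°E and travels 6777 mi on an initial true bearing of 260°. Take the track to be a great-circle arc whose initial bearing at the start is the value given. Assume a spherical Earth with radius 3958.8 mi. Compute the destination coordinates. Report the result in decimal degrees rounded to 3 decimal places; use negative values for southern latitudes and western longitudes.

latitude -9.769°, longitude -30.365°

Central angle δ = d/R = 1.711882 rad.
Converting: φ₁ = 1.386943 rad, θ = 4.537856 rad.
Destination latitude: φ₂ = arcsin( sin φ₁ cos δ + cos φ₁ sin δ cos θ ) = arcsin(-0.169679) = -9.769°.
For the longitude increment, Δλ = atan2( sin θ sin δ cos φ₁, cos δ − sin φ₁ sin φ₂ ) = atan2(-0.178253, 0.026201) = -81.638°.
λ₂ = 51.273° + -81.638° = -30.365°.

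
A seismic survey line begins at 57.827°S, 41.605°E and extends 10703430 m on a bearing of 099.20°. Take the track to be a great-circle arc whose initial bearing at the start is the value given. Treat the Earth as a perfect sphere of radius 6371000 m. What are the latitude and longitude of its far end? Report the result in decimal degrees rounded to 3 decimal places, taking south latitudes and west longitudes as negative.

latitude 0.438°, longitude 142.708°

Central angle δ = d/R = 1.680024 rad.
Converting: φ₁ = -1.009272 rad, θ = 1.731367 rad.
Destination latitude: φ₂ = arcsin( sin φ₁ cos δ + cos φ₁ sin δ cos θ ) = arcsin(0.007645) = 0.438°.
For the longitude increment, Δλ = atan2( sin θ sin δ cos φ₁, cos δ − sin φ₁ sin φ₂ ) = atan2(0.522495, -0.102539) = 101.103°.
Hence λ₂ = 41.605° + 101.103° = 142.708°.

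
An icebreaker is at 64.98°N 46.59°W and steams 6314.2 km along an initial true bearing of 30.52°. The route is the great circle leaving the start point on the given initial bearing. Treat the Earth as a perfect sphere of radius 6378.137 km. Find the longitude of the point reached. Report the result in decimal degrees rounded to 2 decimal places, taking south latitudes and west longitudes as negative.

longitude 88.14°

Angular distance δ = d/R = 6314.2 / 6378.137 = 0.989976 rad.
Start latitude φ₁ = 1.134115 rad; initial bearing θ = 0.532674 rad.
Destination latitude: φ₂ = arcsin( sin φ₁ cos δ + cos φ₁ sin δ cos θ ) = arcsin(0.801810) = 53.30°.
Then Δλ = atan2(0.179561, -0.177858) = 2.351431 rad, from sin θ sin δ cos φ₁ over cos δ − sin φ₁ sin φ₂.
λ₂ = -46.59° + 134.73° = 88.14°.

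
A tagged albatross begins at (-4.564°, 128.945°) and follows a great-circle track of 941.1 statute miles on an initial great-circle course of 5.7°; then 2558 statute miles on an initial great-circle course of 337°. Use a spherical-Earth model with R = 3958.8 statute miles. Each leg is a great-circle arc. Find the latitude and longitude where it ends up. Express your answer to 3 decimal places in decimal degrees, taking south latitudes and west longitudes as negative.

latitude 42.237°, longitude 111.774°

Apply the spherical direct solution leg by leg, carrying full precision between legs.
Leg 1: from (-4.564°, 128.945°), δ = 941.1/3958.8 = 0.237724 rad, θ = 5.7° → φ = 8.989°, λ = 130.302°.
Leg 2: from (8.989°, 130.302°), δ = 2558/3958.8 = 0.646155 rad, θ = 337° → φ = 42.237°, λ = 111.774°.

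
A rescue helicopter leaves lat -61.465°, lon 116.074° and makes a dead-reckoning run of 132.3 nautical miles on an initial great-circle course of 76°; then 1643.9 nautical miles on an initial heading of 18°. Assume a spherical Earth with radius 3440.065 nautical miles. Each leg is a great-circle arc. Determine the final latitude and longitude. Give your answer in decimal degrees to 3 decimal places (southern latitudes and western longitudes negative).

Apply the spherical direct solution leg by leg, carrying full precision between legs.
Leg 1: from (-61.465°, 116.074°), δ = 132.3/3440.065 = 0.038459 rad, θ = 76° → φ = -60.860°, λ = 120.468°.
Leg 2: from (-60.860°, 120.468°), δ = 1643.9/3440.065 = 0.477869 rad, θ = 18° → φ = -34.236°, λ = 130.366°.

latitude -34.236°, longitude 130.366°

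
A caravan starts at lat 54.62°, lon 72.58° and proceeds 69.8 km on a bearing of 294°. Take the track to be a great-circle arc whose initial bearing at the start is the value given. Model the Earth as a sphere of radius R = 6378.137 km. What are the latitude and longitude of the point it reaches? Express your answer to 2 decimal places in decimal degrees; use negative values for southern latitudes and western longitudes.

Angular distance δ = d/R = 69.8 / 6378.137 = 0.010944 rad.
Converting: φ₁ = 0.953299 rad, θ = 5.131268 rad.
Applying the spherical law of cosines for sides, sin φ₂ = sin φ₁ cos δ + cos φ₁ sin δ cos θ = 0.817858, so φ₂ = 54.87°.
For the longitude increment, Δλ = atan2( sin θ sin δ cos φ₁, cos δ − sin φ₁ sin φ₂ ) = atan2(-0.005788, 0.333116) = -1.00°.
Hence λ₂ = 72.58° + -1.00° = 71.58°.

latitude 54.87°, longitude 71.58°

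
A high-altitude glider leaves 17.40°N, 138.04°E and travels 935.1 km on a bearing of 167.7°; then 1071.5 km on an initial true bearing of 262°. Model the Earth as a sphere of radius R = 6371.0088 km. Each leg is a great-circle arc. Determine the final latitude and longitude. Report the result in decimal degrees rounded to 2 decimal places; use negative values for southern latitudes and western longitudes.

latitude 7.71°, longitude 130.22°

Apply the spherical direct solution leg by leg, carrying full precision between legs.
Leg 1: from (17.40°, 138.04°), δ = 935.1/6371.0088 = 0.146774 rad, θ = 167.7° → φ = 9.18°, λ = 139.85°.
Leg 2: from (9.18°, 139.85°), δ = 1071.5/6371.0088 = 0.168184 rad, θ = 262° → φ = 7.71°, λ = 130.22°.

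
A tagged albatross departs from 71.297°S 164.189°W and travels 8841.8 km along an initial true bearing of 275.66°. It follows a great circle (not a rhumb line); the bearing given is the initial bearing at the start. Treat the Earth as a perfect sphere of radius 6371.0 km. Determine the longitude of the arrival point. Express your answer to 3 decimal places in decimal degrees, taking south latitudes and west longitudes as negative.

δ = 8841.8/6371 = 1.387820 rad (79.5162°).
With φ₁ = -71.297° = -1.244367 rad and θ = 275.66° = 4.811175 rad:
Applying the spherical law of cosines for sides, sin φ₂ = sin φ₁ cos δ + cos φ₁ sin δ cos θ = -0.141251, so φ₂ = -8.120°.
For the longitude increment, Δλ = atan2( sin θ sin δ cos φ₁, cos δ − sin φ₁ sin φ₂ ) = atan2(-0.313772, 0.048165) = -81.273°.
λ₂ = -164.189° + -81.273° = -245.462°, normalized to (−180°, 180°] → 114.538°.

longitude 114.538°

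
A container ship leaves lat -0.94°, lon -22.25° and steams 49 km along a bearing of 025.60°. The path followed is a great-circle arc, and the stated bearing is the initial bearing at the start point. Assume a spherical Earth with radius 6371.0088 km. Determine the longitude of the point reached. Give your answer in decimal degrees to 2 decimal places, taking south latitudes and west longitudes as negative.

Angular distance δ = d/R = 49 / 6371.0088 = 0.007691 rad.
Start latitude φ₁ = -0.016406 rad; initial bearing θ = 0.446804 rad.
Destination latitude: φ₂ = arcsin( sin φ₁ cos δ + cos φ₁ sin δ cos θ ) = arcsin(-0.009470) = -0.54°.
Δλ = atan2( sin θ sin δ cos φ₁ , cos δ − sin φ₁ sin φ₂ ) = atan2(0.003323, 0.999815) = 0.003323 rad = 0.19°.
λ₂ = λ₁ + Δλ = -22.06°.

longitude -22.06°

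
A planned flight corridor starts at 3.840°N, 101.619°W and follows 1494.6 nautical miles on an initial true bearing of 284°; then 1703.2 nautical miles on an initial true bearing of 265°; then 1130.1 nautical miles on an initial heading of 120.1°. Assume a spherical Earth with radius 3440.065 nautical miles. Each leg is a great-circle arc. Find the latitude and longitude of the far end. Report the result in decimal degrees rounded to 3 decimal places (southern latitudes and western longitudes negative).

latitude -3.694°, longitude -138.239°

Apply the spherical direct solution leg by leg, carrying full precision between legs.
Leg 1: from (3.840°, -101.619°), δ = 1494.6/3440.065 = 0.434469 rad, θ = 284° → φ = 9.343°, λ = -126.070°.
Leg 2: from (9.343°, -126.070°), δ = 1703.2/3440.065 = 0.495107 rad, θ = 265° → φ = 5.854°, λ = -154.481°.
Leg 3: from (5.854°, -154.481°), δ = 1130.1/3440.065 = 0.328511 rad, θ = 120.1° → φ = -3.694°, λ = -138.239°.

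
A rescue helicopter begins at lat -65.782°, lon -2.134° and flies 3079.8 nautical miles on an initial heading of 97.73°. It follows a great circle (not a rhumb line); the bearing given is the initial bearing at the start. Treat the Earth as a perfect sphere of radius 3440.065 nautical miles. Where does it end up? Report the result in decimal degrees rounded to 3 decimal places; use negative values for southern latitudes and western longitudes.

Central angle δ = d/R = 0.895274 rad.
With φ₁ = -65.782° = -1.148112 rad and θ = 97.73° = 1.705710 rad:
Applying the spherical law of cosines for sides, sin φ₂ = sin φ₁ cos δ + cos φ₁ sin δ cos θ = -0.613331, so φ₂ = -37.831°.
For the longitude increment, Δλ = atan2( sin θ sin δ cos φ₁, cos δ − sin φ₁ sin φ₂ ) = atan2(0.317211, 0.065953) = 78.255°.
λ₂ = -2.134° + 78.255° = 76.121°.

latitude -37.831°, longitude 76.121°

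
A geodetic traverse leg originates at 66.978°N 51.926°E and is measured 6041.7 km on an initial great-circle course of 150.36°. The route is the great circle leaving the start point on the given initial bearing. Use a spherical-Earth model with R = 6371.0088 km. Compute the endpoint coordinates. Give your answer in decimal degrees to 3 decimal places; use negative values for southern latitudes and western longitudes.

δ = 6041.7/6371.0088 = 0.948311 rad (54.3342°).
Start latitude φ₁ = 1.168987 rad; initial bearing θ = 2.624277 rad.
sin φ₂ = sin φ₁ cos δ + cos φ₁ sin δ cos θ = (0.920355)(0.583056) + (0.391085)(0.812432)(-0.869150) = 0.260464
φ₂ = asin(0.260464) = 0.263502 rad = 15.098°.
For the longitude increment, Δλ = atan2( sin θ sin δ cos φ₁, cos δ − sin φ₁ sin φ₂ ) = atan2(0.157133, 0.343337) = 24.592°.
λ₂ = 51.926° + 24.592° = 76.518°.

latitude 15.098°, longitude 76.518°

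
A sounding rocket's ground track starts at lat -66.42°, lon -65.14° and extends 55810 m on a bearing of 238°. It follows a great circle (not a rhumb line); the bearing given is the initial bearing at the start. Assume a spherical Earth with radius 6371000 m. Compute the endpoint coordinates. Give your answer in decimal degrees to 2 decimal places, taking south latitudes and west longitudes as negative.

Angular distance δ = d/R = 55810 / 6371000 = 0.008760 rad.
With φ₁ = -66.42° = -1.159248 rad and θ = 238° = 4.153884 rad:
Destination latitude: φ₂ = arcsin( sin φ₁ cos δ + cos φ₁ sin δ cos θ ) = arcsin(-0.918324) = -66.68°.
Δλ = atan2( sin θ sin δ cos φ₁ , cos δ − sin φ₁ sin φ₂ ) = atan2(-0.002972, 0.158315) = -0.018769 rad = -1.08°.
Hence λ₂ = -65.14° + -1.08° = -66.22°.

latitude -66.68°, longitude -66.22°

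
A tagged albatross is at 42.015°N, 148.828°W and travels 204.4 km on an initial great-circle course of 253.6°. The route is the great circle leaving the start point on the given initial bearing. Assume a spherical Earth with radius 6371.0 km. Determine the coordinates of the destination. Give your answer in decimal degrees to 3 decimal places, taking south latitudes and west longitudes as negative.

latitude 41.472°, longitude -151.182°

δ = 204.4/6371 = 0.032083 rad (1.8382°).
Start latitude φ₁ = 0.733300 rad; initial bearing θ = 4.426155 rad.
Applying the spherical law of cosines for sides, sin φ₂ = sin φ₁ cos δ + cos φ₁ sin δ cos θ = 0.662252, so φ₂ = 41.472°.
For the longitude increment, Δλ = atan2( sin θ sin δ cos φ₁, cos δ − sin φ₁ sin φ₂ ) = atan2(-0.022863, 0.556224) = -2.354°.
λ₂ = -148.828° + -2.354° = -151.182°.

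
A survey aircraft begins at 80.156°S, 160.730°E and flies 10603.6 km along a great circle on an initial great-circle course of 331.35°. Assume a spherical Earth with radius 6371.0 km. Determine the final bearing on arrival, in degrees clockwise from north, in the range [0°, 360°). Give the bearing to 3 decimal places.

Angular distance δ = d/R = 10603.6 / 6371 = 1.664354 rad.
With φ₁ = -80.156° = -1.398986 rad and θ = 331.35° = 5.783148 rad:
Applying the spherical law of cosines for sides, sin φ₂ = sin φ₁ cos δ + cos φ₁ sin δ cos θ = 0.241424, so φ₂ = 13.971°.
For the longitude increment, Δλ = atan2( sin θ sin δ cos φ₁, cos δ − sin φ₁ sin φ₂ ) = atan2(-0.081613, 0.144448) = -29.466°.
Hence λ₂ = 160.730° + -29.466° = 131.264°.
The forward bearing on arrival equals the back-azimuth from the destination plus 180°.
Back-azimuth from P₂ (13.971°, 131.264°) to P₁ (-80.156°, 160.730°), with Δλ' = λ₁ − λ₂ = 29.466°: atan2( sin Δλ' cos φ₁ , cos φ₂ sin φ₁ − sin φ₂ cos φ₁ cos Δλ' ) = 175.154°.
Final bearing = (175.154° + 180°) mod 360° = 355.154°.

final bearing 355.154°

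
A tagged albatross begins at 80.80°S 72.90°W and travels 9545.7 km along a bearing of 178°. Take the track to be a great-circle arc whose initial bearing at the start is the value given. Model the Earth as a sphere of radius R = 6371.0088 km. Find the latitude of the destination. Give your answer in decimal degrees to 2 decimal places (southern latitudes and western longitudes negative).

Central angle δ = d/R = 1.498303 rad.
With φ₁ = -80.80° = -1.410226 rad and θ = 178° = 3.106686 rad:
Applying the spherical law of cosines for sides, sin φ₂ = sin φ₁ cos δ + cos φ₁ sin δ cos θ = -0.230862, so φ₂ = -13.35°.
For the longitude increment, Δλ = atan2( sin θ sin δ cos φ₁, cos δ − sin φ₁ sin φ₂ ) = atan2(0.005565, -0.155463) = 177.95°.
λ₂ = -72.90° + 177.95° = 105.05°.

latitude -13.35°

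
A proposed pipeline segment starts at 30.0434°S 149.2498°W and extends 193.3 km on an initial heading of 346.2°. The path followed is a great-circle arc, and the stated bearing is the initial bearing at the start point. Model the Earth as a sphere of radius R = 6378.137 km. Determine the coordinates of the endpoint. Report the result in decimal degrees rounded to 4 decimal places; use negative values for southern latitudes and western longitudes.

latitude -28.3562°, longitude -149.7204°

Central angle δ = d/R = 0.030307 rad.
With φ₁ = -30.0434° = -0.524356 rad and θ = 346.2° = 6.042330 rad:
Applying the spherical law of cosines for sides, sin φ₂ = sin φ₁ cos δ + cos φ₁ sin δ cos θ = -0.474952, so φ₂ = -28.3562°.
Then Δλ = atan2(-0.006257, 0.761753) = -0.008214 rad, from sin θ sin δ cos φ₁ over cos δ − sin φ₁ sin φ₂.
Hence λ₂ = -149.2498° + -0.4706° = -149.7204°.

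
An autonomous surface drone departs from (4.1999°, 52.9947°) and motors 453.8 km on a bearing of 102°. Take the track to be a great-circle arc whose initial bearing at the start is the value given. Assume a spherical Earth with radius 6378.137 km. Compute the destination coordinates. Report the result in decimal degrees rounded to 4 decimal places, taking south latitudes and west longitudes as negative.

latitude 3.3428°, longitude 56.9888°

Central angle δ = d/R = 0.071149 rad.
With φ₁ = 4.1999° = 0.073302 rad and θ = 102° = 1.780236 rad:
Destination latitude: φ₂ = arcsin( sin φ₁ cos δ + cos φ₁ sin δ cos θ ) = arcsin(0.058311) = 3.3428°.
For the longitude increment, Δλ = atan2( sin θ sin δ cos φ₁, cos δ − sin φ₁ sin φ₂ ) = atan2(0.069349, 0.993199) = 3.9941°.
λ₂ = λ₁ + Δλ = 56.9888°.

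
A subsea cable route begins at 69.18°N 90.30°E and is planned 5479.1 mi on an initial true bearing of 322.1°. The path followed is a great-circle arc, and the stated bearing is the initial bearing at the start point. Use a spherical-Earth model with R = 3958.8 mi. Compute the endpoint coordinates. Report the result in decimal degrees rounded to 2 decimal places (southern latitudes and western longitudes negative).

Central angle δ = d/R = 1.384031 rad.
With φ₁ = 69.18° = 1.207419 rad and θ = 322.1° = 5.621706 rad:
Applying the spherical law of cosines for sides, sin φ₂ = sin φ₁ cos δ + cos φ₁ sin δ cos θ = 0.449147, so φ₂ = 26.69°.
For the longitude increment, Δλ = atan2( sin θ sin δ cos φ₁, cos δ − sin φ₁ sin φ₂ ) = atan2(-0.214540, -0.234136) = -137.50°.
Hence λ₂ = 90.30° + -137.50° = -47.20°.

latitude 26.69°, longitude -47.20°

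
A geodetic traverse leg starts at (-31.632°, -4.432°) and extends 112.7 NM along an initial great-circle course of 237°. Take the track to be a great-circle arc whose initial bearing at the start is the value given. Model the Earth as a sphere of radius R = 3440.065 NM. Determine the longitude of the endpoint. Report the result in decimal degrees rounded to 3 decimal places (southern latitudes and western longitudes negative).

Angular distance δ = d/R = 112.7 / 3440.065 = 0.032761 rad.
With φ₁ = -31.632° = -0.552083 rad and θ = 237° = 4.136430 rad:
sin φ₂ = sin φ₁ cos δ + cos φ₁ sin δ cos θ = (-0.524462)(0.999463) + (0.851434)(0.032755)(-0.544639) = -0.539369
φ₂ = asin(-0.539369) = -0.569688 rad = -32.641°.
Δλ = atan2( sin θ sin δ cos φ₁ , cos δ − sin φ₁ sin φ₂ ) = atan2(-0.023390, 0.716585) = -0.032629 rad = -1.869°.
λ₂ = λ₁ + Δλ = -6.301°.

longitude -6.301°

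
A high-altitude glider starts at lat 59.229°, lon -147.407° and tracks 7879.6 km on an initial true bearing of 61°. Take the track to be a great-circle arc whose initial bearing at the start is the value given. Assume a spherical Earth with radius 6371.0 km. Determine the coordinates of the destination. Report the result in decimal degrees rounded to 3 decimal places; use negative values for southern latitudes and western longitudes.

δ = 7879.6/6371 = 1.236792 rad (70.8629°).
Start latitude φ₁ = 1.033741 rad; initial bearing θ = 1.064651 rad.
Applying the spherical law of cosines for sides, sin φ₂ = sin φ₁ cos δ + cos φ₁ sin δ cos θ = 0.516002, so φ₂ = 31.064°.
For the longitude increment, Δλ = atan2( sin θ sin δ cos φ₁, cos δ − sin φ₁ sin φ₂ ) = atan2(0.422734, -0.115530) = 105.285°.
λ₂ = -147.407° + 105.285° = -42.122°.

latitude 31.064°, longitude -42.122°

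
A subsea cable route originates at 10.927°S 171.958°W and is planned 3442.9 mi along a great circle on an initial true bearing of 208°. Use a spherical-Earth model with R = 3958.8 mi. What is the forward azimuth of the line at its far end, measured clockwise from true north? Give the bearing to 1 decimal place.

final bearing 228.0°

The arc subtends δ = 3442.9/3958.8 = 0.869683 rad at the centre.
Start latitude φ₁ = -0.190712 rad; initial bearing θ = 3.630285 rad.
Destination latitude: φ₂ = arcsin( sin φ₁ cos δ + cos φ₁ sin δ cos θ ) = arcsin(-0.784727) = -51.695°.
Δλ = atan2( sin θ sin δ cos φ₁ , cos δ − sin φ₁ sin φ₂ ) = atan2(-0.352231, 0.496318) = -0.617198 rad = -35.363°.
λ₂ = -171.958° + -35.363° = -207.321°, normalized to (−180°, 180°] → 152.679°.
The forward bearing on arrival equals the back-azimuth from the destination plus 180°.
Back-azimuth from P₂ (-51.7°, 152.7°) to P₁ (-10.9°, -172.0°), with Δλ' = λ₁ − λ₂ = -324.6°: atan2( sin Δλ' cos φ₁ , cos φ₂ sin φ₁ − sin φ₂ cos φ₁ cos Δλ' ) = 48.0°.
Final bearing = (48.0° + 180°) mod 360° = 228.0°.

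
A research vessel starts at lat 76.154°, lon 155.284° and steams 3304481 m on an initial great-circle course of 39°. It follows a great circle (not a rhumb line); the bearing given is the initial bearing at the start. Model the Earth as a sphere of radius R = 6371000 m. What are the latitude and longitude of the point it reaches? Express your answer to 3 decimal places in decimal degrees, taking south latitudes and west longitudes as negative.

Angular distance δ = d/R = 3304481 / 6371000 = 0.518675 rad.
With φ₁ = 76.154° = 1.329138 rad and θ = 39° = 0.680678 rad:
Applying the spherical law of cosines for sides, sin φ₂ = sin φ₁ cos δ + cos φ₁ sin δ cos θ = 0.935437, so φ₂ = 69.299°.
Δλ = atan2( sin θ sin δ cos φ₁ , cos δ − sin φ₁ sin φ₂ ) = atan2(0.074659, -0.039779) = 2.060346 rad = 118.049°.
λ₂ = 155.284° + 118.049° = 273.333°, normalized to (−180°, 180°] → -86.667°.

latitude 69.299°, longitude -86.667°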